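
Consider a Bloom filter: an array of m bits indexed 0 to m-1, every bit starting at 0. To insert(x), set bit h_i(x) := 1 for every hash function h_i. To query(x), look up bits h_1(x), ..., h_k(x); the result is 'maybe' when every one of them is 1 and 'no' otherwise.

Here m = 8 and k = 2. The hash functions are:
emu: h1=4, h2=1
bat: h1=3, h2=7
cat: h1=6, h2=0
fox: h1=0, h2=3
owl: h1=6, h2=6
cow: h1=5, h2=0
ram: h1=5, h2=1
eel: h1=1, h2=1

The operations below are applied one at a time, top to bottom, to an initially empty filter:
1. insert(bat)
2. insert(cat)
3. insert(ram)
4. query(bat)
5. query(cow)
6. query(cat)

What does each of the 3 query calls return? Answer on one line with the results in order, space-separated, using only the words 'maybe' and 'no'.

Answer: maybe maybe maybe

Derivation:
Start: bits=00000000
Op 1: insert bat -> sets bits 3 7 -> bits=00010001
Op 2: insert cat -> sets bits 0 6 -> bits=10010011
Op 3: insert ram -> sets bits 1 5 -> bits=11010111
Op 4: query bat -> checks bit3=1, bit7=1 (all 1) -> maybe
Op 5: query cow -> checks bit0=1, bit5=1 (all 1) -> maybe
Op 6: query cat -> checks bit0=1, bit6=1 (all 1) -> maybe
Query results in order: maybe maybe maybe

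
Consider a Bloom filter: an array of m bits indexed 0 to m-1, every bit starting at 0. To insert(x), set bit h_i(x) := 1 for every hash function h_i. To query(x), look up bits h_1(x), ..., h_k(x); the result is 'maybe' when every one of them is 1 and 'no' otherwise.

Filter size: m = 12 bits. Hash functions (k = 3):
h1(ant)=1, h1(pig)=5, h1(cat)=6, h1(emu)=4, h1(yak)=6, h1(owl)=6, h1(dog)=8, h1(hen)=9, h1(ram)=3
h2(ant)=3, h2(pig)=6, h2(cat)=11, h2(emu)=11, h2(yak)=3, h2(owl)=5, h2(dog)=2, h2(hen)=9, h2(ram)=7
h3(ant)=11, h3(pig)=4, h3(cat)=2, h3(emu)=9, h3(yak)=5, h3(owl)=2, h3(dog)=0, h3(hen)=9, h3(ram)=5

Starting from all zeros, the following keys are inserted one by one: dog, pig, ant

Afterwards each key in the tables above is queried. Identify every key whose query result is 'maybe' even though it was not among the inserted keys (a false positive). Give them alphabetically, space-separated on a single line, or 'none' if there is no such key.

Answer: cat owl yak

Derivation:
Start: bits=000000000000
After insert 'dog': sets bits 0 2 8 -> bits=101000001000
After insert 'pig': sets bits 4 5 6 -> bits=101011101000
After insert 'ant': sets bits 1 3 11 -> bits=111111101001
Not inserted: cat emu hen owl ram yak — query each against bits=111111101001:
query cat: checks bit2=1, bit6=1, bit11=1 (all 1) -> maybe => FALSE POSITIVE
query emu: checks bit4=1, bit9=0, bit11=1 (has a 0) -> no => not a false positive
query hen: checks bit9=0 (has a 0) -> no => not a false positive
query owl: checks bit2=1, bit5=1, bit6=1 (all 1) -> maybe => FALSE POSITIVE
query ram: checks bit3=1, bit5=1, bit7=0 (has a 0) -> no => not a false positive
query yak: checks bit3=1, bit5=1, bit6=1 (all 1) -> maybe => FALSE POSITIVE
False positives (alphabetical): cat owl yak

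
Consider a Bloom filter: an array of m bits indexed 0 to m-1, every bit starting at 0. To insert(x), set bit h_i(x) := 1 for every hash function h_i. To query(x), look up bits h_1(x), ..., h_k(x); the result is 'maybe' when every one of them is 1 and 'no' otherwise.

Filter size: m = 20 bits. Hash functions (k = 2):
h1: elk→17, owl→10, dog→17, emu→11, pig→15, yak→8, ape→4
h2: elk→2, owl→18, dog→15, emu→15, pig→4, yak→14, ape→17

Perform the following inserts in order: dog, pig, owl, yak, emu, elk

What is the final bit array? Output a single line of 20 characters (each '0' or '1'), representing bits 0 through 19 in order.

Start: bits=00000000000000000000
After insert 'dog': sets bits 15 17 -> bits=00000000000000010100
After insert 'pig': sets bits 4 15 -> bits=00001000000000010100
After insert 'owl': sets bits 10 18 -> bits=00001000001000010110
After insert 'yak': sets bits 8 14 -> bits=00001000101000110110
After insert 'emu': sets bits 11 15 -> bits=00001000101100110110
After insert 'elk': sets bits 2 17 -> bits=00101000101100110110

Answer: 00101000101100110110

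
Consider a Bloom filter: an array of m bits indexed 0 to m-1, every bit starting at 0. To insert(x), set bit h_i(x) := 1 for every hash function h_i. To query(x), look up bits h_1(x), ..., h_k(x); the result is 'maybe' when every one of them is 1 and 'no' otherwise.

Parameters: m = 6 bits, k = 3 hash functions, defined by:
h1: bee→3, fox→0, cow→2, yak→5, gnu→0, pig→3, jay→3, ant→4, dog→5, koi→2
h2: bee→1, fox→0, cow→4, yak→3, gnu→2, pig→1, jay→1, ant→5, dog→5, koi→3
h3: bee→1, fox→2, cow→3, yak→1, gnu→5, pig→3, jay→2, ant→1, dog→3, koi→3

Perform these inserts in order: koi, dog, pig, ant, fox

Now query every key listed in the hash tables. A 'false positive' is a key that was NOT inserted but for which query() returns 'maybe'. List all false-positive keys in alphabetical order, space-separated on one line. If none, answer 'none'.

Start: bits=000000
After insert 'koi': sets bits 2 3 -> bits=001100
After insert 'dog': sets bits 3 5 -> bits=001101
After insert 'pig': sets bits 1 3 -> bits=011101
After insert 'ant': sets bits 1 4 5 -> bits=011111
After insert 'fox': sets bits 0 2 -> bits=111111
Not inserted: bee cow gnu jay yak — query each against bits=111111:
query bee: checks bit1=1, bit3=1 (all 1) -> maybe => FALSE POSITIVE
query cow: checks bit2=1, bit3=1, bit4=1 (all 1) -> maybe => FALSE POSITIVE
query gnu: checks bit0=1, bit2=1, bit5=1 (all 1) -> maybe => FALSE POSITIVE
query jay: checks bit1=1, bit2=1, bit3=1 (all 1) -> maybe => FALSE POSITIVE
query yak: checks bit1=1, bit3=1, bit5=1 (all 1) -> maybe => FALSE POSITIVE
False positives (alphabetical): bee cow gnu jay yak

Answer: bee cow gnu jay yak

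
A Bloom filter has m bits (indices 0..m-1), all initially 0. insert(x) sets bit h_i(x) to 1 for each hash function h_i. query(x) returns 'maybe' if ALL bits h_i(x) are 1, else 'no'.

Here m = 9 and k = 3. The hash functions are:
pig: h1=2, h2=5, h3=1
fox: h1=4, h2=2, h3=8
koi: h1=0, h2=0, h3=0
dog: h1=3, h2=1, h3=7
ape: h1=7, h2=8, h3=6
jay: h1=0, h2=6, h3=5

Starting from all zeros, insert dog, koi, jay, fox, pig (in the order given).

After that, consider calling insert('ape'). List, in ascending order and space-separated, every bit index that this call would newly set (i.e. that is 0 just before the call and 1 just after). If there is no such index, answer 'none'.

Answer: none

Derivation:
Start: bits=000000000
After insert 'dog': sets bits 1 3 7 -> bits=010100010
After insert 'koi': sets bits 0 -> bits=110100010
After insert 'jay': sets bits 0 5 6 -> bits=110101110
After insert 'fox': sets bits 2 4 8 -> bits=111111111
After insert 'pig': sets bits 1 2 5 -> bits=111111111
insert 'ape' would touch bits 6 7 8; currently bit6=1, bit7=1, bit8=1
Bits that are 0 among those (would change 0->1): none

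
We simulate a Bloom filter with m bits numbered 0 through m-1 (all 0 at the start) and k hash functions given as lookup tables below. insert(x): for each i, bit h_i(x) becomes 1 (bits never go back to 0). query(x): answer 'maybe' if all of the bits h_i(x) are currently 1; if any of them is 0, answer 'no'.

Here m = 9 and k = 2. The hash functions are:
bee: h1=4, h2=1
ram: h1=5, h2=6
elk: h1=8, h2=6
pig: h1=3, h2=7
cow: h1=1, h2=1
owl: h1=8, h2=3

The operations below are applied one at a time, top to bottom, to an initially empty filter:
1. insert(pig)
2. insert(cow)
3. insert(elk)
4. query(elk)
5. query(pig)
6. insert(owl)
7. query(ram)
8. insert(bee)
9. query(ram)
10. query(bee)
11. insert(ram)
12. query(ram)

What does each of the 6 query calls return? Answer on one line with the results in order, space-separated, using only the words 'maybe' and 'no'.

Start: bits=000000000
Op 1: insert pig -> sets bits 3 7 -> bits=000100010
Op 2: insert cow -> sets bits 1 -> bits=010100010
Op 3: insert elk -> sets bits 6 8 -> bits=010100111
Op 4: query elk -> checks bit6=1, bit8=1 (all 1) -> maybe
Op 5: query pig -> checks bit3=1, bit7=1 (all 1) -> maybe
Op 6: insert owl -> sets bits 3 8 -> bits=010100111
Op 7: query ram -> checks bit5=0, bit6=1 (has a 0) -> no
Op 8: insert bee -> sets bits 1 4 -> bits=010110111
Op 9: query ram -> checks bit5=0, bit6=1 (has a 0) -> no
Op 10: query bee -> checks bit1=1, bit4=1 (all 1) -> maybe
Op 11: insert ram -> sets bits 5 6 -> bits=010111111
Op 12: query ram -> checks bit5=1, bit6=1 (all 1) -> maybe
Query results in order: maybe maybe no no maybe maybe

Answer: maybe maybe no no maybe maybe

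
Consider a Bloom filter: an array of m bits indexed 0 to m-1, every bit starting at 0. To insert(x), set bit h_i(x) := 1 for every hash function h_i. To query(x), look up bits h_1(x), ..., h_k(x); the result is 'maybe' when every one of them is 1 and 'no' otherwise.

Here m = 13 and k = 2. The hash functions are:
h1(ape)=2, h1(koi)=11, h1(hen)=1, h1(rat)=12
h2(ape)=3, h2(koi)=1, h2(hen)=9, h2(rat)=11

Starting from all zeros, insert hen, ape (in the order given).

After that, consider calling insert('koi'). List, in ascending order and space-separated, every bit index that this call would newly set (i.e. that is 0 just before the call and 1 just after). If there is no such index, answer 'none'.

Start: bits=0000000000000
After insert 'hen': sets bits 1 9 -> bits=0100000001000
After insert 'ape': sets bits 2 3 -> bits=0111000001000
insert 'koi' would touch bits 1 11; currently bit1=1, bit11=0
Bits that are 0 among those (would change 0->1): 11

Answer: 11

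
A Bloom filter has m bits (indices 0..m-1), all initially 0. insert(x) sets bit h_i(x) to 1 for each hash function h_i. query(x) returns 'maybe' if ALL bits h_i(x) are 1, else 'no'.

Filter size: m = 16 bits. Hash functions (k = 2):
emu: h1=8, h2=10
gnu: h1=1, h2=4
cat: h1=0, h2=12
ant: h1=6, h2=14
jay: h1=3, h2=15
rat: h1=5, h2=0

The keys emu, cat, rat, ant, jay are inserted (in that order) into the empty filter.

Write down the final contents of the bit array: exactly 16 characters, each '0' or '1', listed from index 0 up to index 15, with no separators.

Answer: 1001011010101011

Derivation:
Start: bits=0000000000000000
After insert 'emu': sets bits 8 10 -> bits=0000000010100000
After insert 'cat': sets bits 0 12 -> bits=1000000010101000
After insert 'rat': sets bits 0 5 -> bits=1000010010101000
After insert 'ant': sets bits 6 14 -> bits=1000011010101010
After insert 'jay': sets bits 3 15 -> bits=1001011010101011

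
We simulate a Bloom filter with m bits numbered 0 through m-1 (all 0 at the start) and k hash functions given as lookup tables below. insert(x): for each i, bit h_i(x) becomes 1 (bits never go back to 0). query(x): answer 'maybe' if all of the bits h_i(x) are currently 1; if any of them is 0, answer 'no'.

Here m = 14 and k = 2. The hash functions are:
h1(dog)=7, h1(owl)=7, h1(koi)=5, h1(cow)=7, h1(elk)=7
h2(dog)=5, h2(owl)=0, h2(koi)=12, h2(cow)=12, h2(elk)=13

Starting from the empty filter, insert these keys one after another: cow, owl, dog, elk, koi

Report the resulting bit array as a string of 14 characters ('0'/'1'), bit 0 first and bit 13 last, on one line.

Answer: 10000101000011

Derivation:
Start: bits=00000000000000
After insert 'cow': sets bits 7 12 -> bits=00000001000010
After insert 'owl': sets bits 0 7 -> bits=10000001000010
After insert 'dog': sets bits 5 7 -> bits=10000101000010
After insert 'elk': sets bits 7 13 -> bits=10000101000011
After insert 'koi': sets bits 5 12 -> bits=10000101000011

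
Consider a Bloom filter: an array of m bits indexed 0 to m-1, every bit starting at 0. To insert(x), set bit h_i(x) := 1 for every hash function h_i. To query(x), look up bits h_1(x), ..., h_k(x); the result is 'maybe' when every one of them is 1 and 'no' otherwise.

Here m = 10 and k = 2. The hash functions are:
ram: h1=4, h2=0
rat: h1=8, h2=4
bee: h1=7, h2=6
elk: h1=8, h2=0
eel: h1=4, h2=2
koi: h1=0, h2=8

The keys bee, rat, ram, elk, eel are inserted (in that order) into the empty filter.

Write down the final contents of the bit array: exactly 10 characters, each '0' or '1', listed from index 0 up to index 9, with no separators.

Answer: 1010101110

Derivation:
Start: bits=0000000000
After insert 'bee': sets bits 6 7 -> bits=0000001100
After insert 'rat': sets bits 4 8 -> bits=0000101110
After insert 'ram': sets bits 0 4 -> bits=1000101110
After insert 'elk': sets bits 0 8 -> bits=1000101110
After insert 'eel': sets bits 2 4 -> bits=1010101110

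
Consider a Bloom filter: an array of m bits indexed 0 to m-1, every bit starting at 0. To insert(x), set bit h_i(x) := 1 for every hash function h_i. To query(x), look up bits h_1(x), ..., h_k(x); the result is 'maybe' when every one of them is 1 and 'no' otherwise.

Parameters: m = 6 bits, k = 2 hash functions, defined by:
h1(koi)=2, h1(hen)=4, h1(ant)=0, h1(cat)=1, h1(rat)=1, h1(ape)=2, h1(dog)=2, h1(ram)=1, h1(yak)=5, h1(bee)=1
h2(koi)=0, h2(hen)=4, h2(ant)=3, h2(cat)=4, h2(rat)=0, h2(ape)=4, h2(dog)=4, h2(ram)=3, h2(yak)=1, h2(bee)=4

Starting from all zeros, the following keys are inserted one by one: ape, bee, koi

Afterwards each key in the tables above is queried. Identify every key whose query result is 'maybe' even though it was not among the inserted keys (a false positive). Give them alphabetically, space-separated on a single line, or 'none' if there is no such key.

Answer: cat dog hen rat

Derivation:
Start: bits=000000
After insert 'ape': sets bits 2 4 -> bits=001010
After insert 'bee': sets bits 1 4 -> bits=011010
After insert 'koi': sets bits 0 2 -> bits=111010
Not inserted: ant cat dog hen ram rat yak — query each against bits=111010:
query ant: checks bit0=1, bit3=0 (has a 0) -> no => not a false positive
query cat: checks bit1=1, bit4=1 (all 1) -> maybe => FALSE POSITIVE
query dog: checks bit2=1, bit4=1 (all 1) -> maybe => FALSE POSITIVE
query hen: checks bit4=1 (all 1) -> maybe => FALSE POSITIVE
query ram: checks bit1=1, bit3=0 (has a 0) -> no => not a false positive
query rat: checks bit0=1, bit1=1 (all 1) -> maybe => FALSE POSITIVE
query yak: checks bit1=1, bit5=0 (has a 0) -> no => not a false positive
False positives (alphabetical): cat dog hen rat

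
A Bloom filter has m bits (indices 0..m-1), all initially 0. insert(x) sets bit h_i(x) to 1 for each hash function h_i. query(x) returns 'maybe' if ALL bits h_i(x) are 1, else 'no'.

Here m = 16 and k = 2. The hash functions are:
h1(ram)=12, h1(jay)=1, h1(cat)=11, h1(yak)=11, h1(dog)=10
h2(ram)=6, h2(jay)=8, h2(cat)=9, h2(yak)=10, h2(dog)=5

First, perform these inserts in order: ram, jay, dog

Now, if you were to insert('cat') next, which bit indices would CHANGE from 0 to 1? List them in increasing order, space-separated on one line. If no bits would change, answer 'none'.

Start: bits=0000000000000000
After insert 'ram': sets bits 6 12 -> bits=0000001000001000
After insert 'jay': sets bits 1 8 -> bits=0100001010001000
After insert 'dog': sets bits 5 10 -> bits=0100011010101000
insert 'cat' would touch bits 9 11; currently bit9=0, bit11=0
Bits that are 0 among those (would change 0->1): 9 11

Answer: 9 11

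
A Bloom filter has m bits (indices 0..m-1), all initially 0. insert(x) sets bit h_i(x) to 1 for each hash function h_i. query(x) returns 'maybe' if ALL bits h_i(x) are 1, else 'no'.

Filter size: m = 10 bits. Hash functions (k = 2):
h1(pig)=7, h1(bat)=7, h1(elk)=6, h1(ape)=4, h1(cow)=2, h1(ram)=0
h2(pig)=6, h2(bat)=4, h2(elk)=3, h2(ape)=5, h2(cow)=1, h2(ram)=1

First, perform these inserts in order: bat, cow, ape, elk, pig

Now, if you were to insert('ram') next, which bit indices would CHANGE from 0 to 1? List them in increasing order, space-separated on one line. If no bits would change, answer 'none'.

Answer: 0

Derivation:
Start: bits=0000000000
After insert 'bat': sets bits 4 7 -> bits=0000100100
After insert 'cow': sets bits 1 2 -> bits=0110100100
After insert 'ape': sets bits 4 5 -> bits=0110110100
After insert 'elk': sets bits 3 6 -> bits=0111111100
After insert 'pig': sets bits 6 7 -> bits=0111111100
insert 'ram' would touch bits 0 1; currently bit0=0, bit1=1
Bits that are 0 among those (would change 0->1): 0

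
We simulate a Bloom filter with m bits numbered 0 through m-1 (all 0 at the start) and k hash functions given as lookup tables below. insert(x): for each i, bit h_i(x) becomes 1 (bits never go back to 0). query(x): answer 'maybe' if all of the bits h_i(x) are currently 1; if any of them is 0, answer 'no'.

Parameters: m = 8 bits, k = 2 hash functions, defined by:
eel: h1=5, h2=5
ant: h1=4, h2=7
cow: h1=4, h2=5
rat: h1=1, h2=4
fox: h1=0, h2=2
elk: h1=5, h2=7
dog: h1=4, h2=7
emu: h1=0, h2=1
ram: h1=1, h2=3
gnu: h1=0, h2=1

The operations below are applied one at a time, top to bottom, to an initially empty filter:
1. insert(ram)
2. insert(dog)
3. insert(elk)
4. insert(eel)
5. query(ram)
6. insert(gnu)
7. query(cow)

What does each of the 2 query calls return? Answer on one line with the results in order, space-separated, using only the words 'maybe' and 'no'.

Answer: maybe maybe

Derivation:
Start: bits=00000000
Op 1: insert ram -> sets bits 1 3 -> bits=01010000
Op 2: insert dog -> sets bits 4 7 -> bits=01011001
Op 3: insert elk -> sets bits 5 7 -> bits=01011101
Op 4: insert eel -> sets bits 5 -> bits=01011101
Op 5: query ram -> checks bit1=1, bit3=1 (all 1) -> maybe
Op 6: insert gnu -> sets bits 0 1 -> bits=11011101
Op 7: query cow -> checks bit4=1, bit5=1 (all 1) -> maybe
Query results in order: maybe maybe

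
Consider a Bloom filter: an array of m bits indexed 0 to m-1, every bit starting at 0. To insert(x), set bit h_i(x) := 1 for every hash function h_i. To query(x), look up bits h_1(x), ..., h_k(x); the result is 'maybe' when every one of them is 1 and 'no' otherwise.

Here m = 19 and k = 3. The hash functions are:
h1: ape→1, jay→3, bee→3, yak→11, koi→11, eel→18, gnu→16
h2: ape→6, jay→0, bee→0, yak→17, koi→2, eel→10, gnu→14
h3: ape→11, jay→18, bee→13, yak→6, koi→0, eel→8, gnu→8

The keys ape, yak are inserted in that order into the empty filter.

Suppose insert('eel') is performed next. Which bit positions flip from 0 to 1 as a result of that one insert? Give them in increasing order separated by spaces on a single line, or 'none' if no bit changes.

Start: bits=0000000000000000000
After insert 'ape': sets bits 1 6 11 -> bits=0100001000010000000
After insert 'yak': sets bits 6 11 17 -> bits=0100001000010000010
insert 'eel' would touch bits 8 10 18; currently bit8=0, bit10=0, bit18=0
Bits that are 0 among those (would change 0->1): 8 10 18

Answer: 8 10 18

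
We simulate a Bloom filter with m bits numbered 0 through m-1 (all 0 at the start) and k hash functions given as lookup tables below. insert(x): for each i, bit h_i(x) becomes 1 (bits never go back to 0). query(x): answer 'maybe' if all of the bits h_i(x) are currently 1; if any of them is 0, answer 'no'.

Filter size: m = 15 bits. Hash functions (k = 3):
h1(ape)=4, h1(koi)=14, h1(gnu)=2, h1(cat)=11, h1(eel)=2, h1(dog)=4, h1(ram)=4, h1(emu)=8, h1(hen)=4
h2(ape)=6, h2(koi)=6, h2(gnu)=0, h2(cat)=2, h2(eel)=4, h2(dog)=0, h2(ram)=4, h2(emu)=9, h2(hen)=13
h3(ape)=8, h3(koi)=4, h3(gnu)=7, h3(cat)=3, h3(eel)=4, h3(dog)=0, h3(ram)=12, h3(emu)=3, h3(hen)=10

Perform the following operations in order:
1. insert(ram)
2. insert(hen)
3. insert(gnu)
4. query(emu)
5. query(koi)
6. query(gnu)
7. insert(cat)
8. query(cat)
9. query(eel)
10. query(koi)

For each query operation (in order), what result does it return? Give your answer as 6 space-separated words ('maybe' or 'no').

Answer: no no maybe maybe maybe no

Derivation:
Start: bits=000000000000000
Op 1: insert ram -> sets bits 4 12 -> bits=000010000000100
Op 2: insert hen -> sets bits 4 10 13 -> bits=000010000010110
Op 3: insert gnu -> sets bits 0 2 7 -> bits=101010010010110
Op 4: query emu -> checks bit3=0, bit8=0, bit9=0 (has a 0) -> no
Op 5: query koi -> checks bit4=1, bit6=0, bit14=0 (has a 0) -> no
Op 6: query gnu -> checks bit0=1, bit2=1, bit7=1 (all 1) -> maybe
Op 7: insert cat -> sets bits 2 3 11 -> bits=101110010011110
Op 8: query cat -> checks bit2=1, bit3=1, bit11=1 (all 1) -> maybe
Op 9: query eel -> checks bit2=1, bit4=1 (all 1) -> maybe
Op 10: query koi -> checks bit4=1, bit6=0, bit14=0 (has a 0) -> no
Query results in order: no no maybe maybe maybe no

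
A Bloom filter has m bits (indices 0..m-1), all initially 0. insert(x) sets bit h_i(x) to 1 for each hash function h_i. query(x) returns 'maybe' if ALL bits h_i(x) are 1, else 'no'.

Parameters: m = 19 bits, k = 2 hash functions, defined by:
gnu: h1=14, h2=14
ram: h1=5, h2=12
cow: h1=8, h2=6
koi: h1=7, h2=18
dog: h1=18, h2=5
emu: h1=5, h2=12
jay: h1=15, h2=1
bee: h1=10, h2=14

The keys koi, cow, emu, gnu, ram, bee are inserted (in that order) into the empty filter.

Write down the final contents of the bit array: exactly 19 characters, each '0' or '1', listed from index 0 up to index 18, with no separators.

Start: bits=0000000000000000000
After insert 'koi': sets bits 7 18 -> bits=0000000100000000001
After insert 'cow': sets bits 6 8 -> bits=0000001110000000001
After insert 'emu': sets bits 5 12 -> bits=0000011110001000001
After insert 'gnu': sets bits 14 -> bits=0000011110001010001
After insert 'ram': sets bits 5 12 -> bits=0000011110001010001
After insert 'bee': sets bits 10 14 -> bits=0000011110101010001

Answer: 0000011110101010001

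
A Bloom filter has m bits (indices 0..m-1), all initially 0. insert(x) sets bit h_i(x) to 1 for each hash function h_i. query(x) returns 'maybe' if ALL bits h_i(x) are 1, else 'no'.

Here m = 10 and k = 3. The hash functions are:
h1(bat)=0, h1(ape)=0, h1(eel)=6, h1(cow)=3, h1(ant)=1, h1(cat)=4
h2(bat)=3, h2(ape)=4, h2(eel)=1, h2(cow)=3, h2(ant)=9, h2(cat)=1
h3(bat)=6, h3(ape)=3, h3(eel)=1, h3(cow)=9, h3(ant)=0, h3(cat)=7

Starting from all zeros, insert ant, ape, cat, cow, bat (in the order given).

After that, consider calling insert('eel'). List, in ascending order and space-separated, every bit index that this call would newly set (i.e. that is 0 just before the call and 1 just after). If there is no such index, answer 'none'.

Start: bits=0000000000
After insert 'ant': sets bits 0 1 9 -> bits=1100000001
After insert 'ape': sets bits 0 3 4 -> bits=1101100001
After insert 'cat': sets bits 1 4 7 -> bits=1101100101
After insert 'cow': sets bits 3 9 -> bits=1101100101
After insert 'bat': sets bits 0 3 6 -> bits=1101101101
insert 'eel' would touch bits 1 6; currently bit1=1, bit6=1
Bits that are 0 among those (would change 0->1): none

Answer: none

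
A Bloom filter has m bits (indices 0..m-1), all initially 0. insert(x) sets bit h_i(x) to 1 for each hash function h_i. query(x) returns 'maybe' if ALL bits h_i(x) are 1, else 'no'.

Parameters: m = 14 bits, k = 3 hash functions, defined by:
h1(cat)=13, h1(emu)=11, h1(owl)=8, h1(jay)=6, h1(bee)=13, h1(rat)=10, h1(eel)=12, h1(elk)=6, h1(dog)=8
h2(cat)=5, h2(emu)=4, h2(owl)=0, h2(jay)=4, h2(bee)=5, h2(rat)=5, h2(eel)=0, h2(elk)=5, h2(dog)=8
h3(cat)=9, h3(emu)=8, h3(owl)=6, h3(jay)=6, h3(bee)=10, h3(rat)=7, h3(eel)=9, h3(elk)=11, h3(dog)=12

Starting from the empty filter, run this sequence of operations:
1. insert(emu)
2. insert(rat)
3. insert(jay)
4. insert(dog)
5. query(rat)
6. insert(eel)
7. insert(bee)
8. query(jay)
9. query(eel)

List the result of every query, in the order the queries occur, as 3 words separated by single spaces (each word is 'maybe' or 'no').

Start: bits=00000000000000
Op 1: insert emu -> sets bits 4 8 11 -> bits=00001000100100
Op 2: insert rat -> sets bits 5 7 10 -> bits=00001101101100
Op 3: insert jay -> sets bits 4 6 -> bits=00001111101100
Op 4: insert dog -> sets bits 8 12 -> bits=00001111101110
Op 5: query rat -> checks bit5=1, bit7=1, bit10=1 (all 1) -> maybe
Op 6: insert eel -> sets bits 0 9 12 -> bits=10001111111110
Op 7: insert bee -> sets bits 5 10 13 -> bits=10001111111111
Op 8: query jay -> checks bit4=1, bit6=1 (all 1) -> maybe
Op 9: query eel -> checks bit0=1, bit9=1, bit12=1 (all 1) -> maybe
Query results in order: maybe maybe maybe

Answer: maybe maybe maybe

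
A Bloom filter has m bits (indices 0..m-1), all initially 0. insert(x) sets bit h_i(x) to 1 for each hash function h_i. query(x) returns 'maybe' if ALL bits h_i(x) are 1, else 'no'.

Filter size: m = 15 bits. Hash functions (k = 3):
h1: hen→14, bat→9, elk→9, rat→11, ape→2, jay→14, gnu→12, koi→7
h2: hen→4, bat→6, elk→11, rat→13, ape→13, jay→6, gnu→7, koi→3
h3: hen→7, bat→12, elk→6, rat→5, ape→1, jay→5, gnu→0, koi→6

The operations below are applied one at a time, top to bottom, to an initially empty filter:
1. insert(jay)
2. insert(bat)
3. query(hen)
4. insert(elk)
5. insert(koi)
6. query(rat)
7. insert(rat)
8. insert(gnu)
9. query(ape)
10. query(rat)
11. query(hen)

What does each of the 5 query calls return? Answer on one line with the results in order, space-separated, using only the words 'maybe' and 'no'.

Start: bits=000000000000000
Op 1: insert jay -> sets bits 5 6 14 -> bits=000001100000001
Op 2: insert bat -> sets bits 6 9 12 -> bits=000001100100101
Op 3: query hen -> checks bit4=0, bit7=0, bit14=1 (has a 0) -> no
Op 4: insert elk -> sets bits 6 9 11 -> bits=000001100101101
Op 5: insert koi -> sets bits 3 6 7 -> bits=000101110101101
Op 6: query rat -> checks bit5=1, bit11=1, bit13=0 (has a 0) -> no
Op 7: insert rat -> sets bits 5 11 13 -> bits=000101110101111
Op 8: insert gnu -> sets bits 0 7 12 -> bits=100101110101111
Op 9: query ape -> checks bit1=0, bit2=0, bit13=1 (has a 0) -> no
Op 10: query rat -> checks bit5=1, bit11=1, bit13=1 (all 1) -> maybe
Op 11: query hen -> checks bit4=0, bit7=1, bit14=1 (has a 0) -> no
Query results in order: no no no maybe no

Answer: no no no maybe no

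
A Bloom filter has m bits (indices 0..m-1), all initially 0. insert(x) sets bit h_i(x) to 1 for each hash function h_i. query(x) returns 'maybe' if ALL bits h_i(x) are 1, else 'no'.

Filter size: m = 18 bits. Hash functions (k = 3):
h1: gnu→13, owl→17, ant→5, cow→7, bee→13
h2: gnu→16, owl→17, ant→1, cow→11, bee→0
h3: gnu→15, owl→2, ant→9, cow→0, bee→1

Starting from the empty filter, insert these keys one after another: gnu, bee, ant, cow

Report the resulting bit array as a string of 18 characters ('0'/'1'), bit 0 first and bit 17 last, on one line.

Answer: 110001010101010110

Derivation:
Start: bits=000000000000000000
After insert 'gnu': sets bits 13 15 16 -> bits=000000000000010110
After insert 'bee': sets bits 0 1 13 -> bits=110000000000010110
After insert 'ant': sets bits 1 5 9 -> bits=110001000100010110
After insert 'cow': sets bits 0 7 11 -> bits=110001010101010110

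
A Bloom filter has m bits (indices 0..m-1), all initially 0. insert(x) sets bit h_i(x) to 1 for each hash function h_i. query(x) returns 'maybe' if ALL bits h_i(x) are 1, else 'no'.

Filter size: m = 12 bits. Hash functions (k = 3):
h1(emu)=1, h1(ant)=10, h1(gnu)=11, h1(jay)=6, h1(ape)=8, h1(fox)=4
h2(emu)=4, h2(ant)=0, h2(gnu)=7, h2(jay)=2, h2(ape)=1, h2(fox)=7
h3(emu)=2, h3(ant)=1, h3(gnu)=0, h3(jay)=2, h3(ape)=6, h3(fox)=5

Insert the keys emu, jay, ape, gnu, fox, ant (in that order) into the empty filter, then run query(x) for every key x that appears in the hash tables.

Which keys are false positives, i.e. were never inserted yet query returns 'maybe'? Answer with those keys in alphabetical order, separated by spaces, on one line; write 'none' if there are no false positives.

Start: bits=000000000000
After insert 'emu': sets bits 1 2 4 -> bits=011010000000
After insert 'jay': sets bits 2 6 -> bits=011010100000
After insert 'ape': sets bits 1 6 8 -> bits=011010101000
After insert 'gnu': sets bits 0 7 11 -> bits=111010111001
After insert 'fox': sets bits 4 5 7 -> bits=111011111001
After insert 'ant': sets bits 0 1 10 -> bits=111011111011
Not inserted: (none) — query each against bits=111011111011:
False positives (alphabetical): none

Answer: none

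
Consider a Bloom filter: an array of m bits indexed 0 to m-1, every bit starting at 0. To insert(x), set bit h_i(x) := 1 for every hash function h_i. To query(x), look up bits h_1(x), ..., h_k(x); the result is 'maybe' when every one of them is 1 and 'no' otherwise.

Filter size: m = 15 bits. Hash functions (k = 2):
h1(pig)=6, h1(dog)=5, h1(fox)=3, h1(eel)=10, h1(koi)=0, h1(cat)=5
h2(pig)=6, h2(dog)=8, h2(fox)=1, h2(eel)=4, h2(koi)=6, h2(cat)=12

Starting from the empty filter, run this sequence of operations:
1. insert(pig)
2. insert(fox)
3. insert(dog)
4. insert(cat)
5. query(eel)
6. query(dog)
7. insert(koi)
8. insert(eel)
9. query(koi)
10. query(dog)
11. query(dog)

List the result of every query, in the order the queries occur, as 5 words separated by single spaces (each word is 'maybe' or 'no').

Answer: no maybe maybe maybe maybe

Derivation:
Start: bits=000000000000000
Op 1: insert pig -> sets bits 6 -> bits=000000100000000
Op 2: insert fox -> sets bits 1 3 -> bits=010100100000000
Op 3: insert dog -> sets bits 5 8 -> bits=010101101000000
Op 4: insert cat -> sets bits 5 12 -> bits=010101101000100
Op 5: query eel -> checks bit4=0, bit10=0 (has a 0) -> no
Op 6: query dog -> checks bit5=1, bit8=1 (all 1) -> maybe
Op 7: insert koi -> sets bits 0 6 -> bits=110101101000100
Op 8: insert eel -> sets bits 4 10 -> bits=110111101010100
Op 9: query koi -> checks bit0=1, bit6=1 (all 1) -> maybe
Op 10: query dog -> checks bit5=1, bit8=1 (all 1) -> maybe
Op 11: query dog -> checks bit5=1, bit8=1 (all 1) -> maybe
Query results in order: no maybe maybe maybe maybe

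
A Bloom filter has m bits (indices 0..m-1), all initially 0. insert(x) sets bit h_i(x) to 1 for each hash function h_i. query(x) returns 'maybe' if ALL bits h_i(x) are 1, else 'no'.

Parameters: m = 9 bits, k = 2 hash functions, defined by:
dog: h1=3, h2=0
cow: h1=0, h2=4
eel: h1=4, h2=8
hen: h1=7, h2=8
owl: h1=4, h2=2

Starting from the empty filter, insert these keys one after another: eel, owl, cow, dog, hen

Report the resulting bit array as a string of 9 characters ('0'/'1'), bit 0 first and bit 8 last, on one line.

Answer: 101110011

Derivation:
Start: bits=000000000
After insert 'eel': sets bits 4 8 -> bits=000010001
After insert 'owl': sets bits 2 4 -> bits=001010001
After insert 'cow': sets bits 0 4 -> bits=101010001
After insert 'dog': sets bits 0 3 -> bits=101110001
After insert 'hen': sets bits 7 8 -> bits=101110011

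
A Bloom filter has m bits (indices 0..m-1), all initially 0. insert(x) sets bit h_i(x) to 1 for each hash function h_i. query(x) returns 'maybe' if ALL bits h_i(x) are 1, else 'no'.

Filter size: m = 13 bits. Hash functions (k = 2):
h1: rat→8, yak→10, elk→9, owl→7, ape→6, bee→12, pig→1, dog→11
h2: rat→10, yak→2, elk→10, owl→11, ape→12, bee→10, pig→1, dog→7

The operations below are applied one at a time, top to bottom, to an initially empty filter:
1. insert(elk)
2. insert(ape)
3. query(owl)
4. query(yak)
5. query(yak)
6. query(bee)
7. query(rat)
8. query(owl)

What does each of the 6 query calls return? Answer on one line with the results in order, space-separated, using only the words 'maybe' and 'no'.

Answer: no no no maybe no no

Derivation:
Start: bits=0000000000000
Op 1: insert elk -> sets bits 9 10 -> bits=0000000001100
Op 2: insert ape -> sets bits 6 12 -> bits=0000001001101
Op 3: query owl -> checks bit7=0, bit11=0 (has a 0) -> no
Op 4: query yak -> checks bit2=0, bit10=1 (has a 0) -> no
Op 5: query yak -> checks bit2=0, bit10=1 (has a 0) -> no
Op 6: query bee -> checks bit10=1, bit12=1 (all 1) -> maybe
Op 7: query rat -> checks bit8=0, bit10=1 (has a 0) -> no
Op 8: query owl -> checks bit7=0, bit11=0 (has a 0) -> no
Query results in order: no no no maybe no no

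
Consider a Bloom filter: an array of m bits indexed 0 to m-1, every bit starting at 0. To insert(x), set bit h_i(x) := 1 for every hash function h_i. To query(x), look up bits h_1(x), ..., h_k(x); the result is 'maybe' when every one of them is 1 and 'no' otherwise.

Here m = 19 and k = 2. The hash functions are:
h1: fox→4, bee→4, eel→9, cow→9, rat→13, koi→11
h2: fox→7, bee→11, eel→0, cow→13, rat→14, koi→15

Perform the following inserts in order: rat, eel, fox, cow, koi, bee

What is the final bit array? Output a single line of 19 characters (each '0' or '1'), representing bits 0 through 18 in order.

Answer: 1000100101010111000

Derivation:
Start: bits=0000000000000000000
After insert 'rat': sets bits 13 14 -> bits=0000000000000110000
After insert 'eel': sets bits 0 9 -> bits=1000000001000110000
After insert 'fox': sets bits 4 7 -> bits=1000100101000110000
After insert 'cow': sets bits 9 13 -> bits=1000100101000110000
After insert 'koi': sets bits 11 15 -> bits=1000100101010111000
After insert 'bee': sets bits 4 11 -> bits=1000100101010111000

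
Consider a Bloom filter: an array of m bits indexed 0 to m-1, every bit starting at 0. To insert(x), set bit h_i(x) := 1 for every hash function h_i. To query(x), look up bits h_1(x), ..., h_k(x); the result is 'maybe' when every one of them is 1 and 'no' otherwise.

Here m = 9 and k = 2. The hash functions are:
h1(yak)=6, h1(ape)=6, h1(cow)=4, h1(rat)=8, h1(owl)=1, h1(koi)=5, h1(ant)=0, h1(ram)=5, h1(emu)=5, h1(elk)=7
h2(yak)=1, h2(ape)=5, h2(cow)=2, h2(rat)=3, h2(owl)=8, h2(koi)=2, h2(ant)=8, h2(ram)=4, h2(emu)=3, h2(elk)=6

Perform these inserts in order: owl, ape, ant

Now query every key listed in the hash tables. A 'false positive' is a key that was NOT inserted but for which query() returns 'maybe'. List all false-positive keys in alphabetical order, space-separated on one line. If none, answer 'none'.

Answer: yak

Derivation:
Start: bits=000000000
After insert 'owl': sets bits 1 8 -> bits=010000001
After insert 'ape': sets bits 5 6 -> bits=010001101
After insert 'ant': sets bits 0 8 -> bits=110001101
Not inserted: cow elk emu koi ram rat yak — query each against bits=110001101:
query cow: checks bit2=0, bit4=0 (has a 0) -> no => not a false positive
query elk: checks bit6=1, bit7=0 (has a 0) -> no => not a false positive
query emu: checks bit3=0, bit5=1 (has a 0) -> no => not a false positive
query koi: checks bit2=0, bit5=1 (has a 0) -> no => not a false positive
query ram: checks bit4=0, bit5=1 (has a 0) -> no => not a false positive
query rat: checks bit3=0, bit8=1 (has a 0) -> no => not a false positive
query yak: checks bit1=1, bit6=1 (all 1) -> maybe => FALSE POSITIVE
False positives (alphabetical): yak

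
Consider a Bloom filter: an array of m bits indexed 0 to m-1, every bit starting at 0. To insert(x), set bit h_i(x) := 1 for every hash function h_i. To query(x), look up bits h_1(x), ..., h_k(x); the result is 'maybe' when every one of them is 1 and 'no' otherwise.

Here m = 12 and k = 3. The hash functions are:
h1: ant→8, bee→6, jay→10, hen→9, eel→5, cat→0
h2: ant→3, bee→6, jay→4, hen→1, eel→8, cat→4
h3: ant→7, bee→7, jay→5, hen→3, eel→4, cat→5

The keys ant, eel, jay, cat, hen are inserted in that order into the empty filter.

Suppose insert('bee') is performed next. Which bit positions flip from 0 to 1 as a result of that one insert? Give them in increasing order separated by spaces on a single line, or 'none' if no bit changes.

Answer: 6

Derivation:
Start: bits=000000000000
After insert 'ant': sets bits 3 7 8 -> bits=000100011000
After insert 'eel': sets bits 4 5 8 -> bits=000111011000
After insert 'jay': sets bits 4 5 10 -> bits=000111011010
After insert 'cat': sets bits 0 4 5 -> bits=100111011010
After insert 'hen': sets bits 1 3 9 -> bits=110111011110
insert 'bee' would touch bits 6 7; currently bit6=0, bit7=1
Bits that are 0 among those (would change 0->1): 6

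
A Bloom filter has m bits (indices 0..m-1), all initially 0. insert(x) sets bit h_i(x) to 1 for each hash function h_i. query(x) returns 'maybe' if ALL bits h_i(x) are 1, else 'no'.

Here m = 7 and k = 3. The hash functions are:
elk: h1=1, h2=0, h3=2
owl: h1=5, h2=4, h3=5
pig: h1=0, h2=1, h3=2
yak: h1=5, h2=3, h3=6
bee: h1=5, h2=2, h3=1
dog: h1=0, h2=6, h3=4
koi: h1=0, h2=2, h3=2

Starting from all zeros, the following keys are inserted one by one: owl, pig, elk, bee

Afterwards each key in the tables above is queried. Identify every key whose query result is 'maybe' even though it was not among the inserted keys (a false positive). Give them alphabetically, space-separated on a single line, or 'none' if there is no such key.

Start: bits=0000000
After insert 'owl': sets bits 4 5 -> bits=0000110
After insert 'pig': sets bits 0 1 2 -> bits=1110110
After insert 'elk': sets bits 0 1 2 -> bits=1110110
After insert 'bee': sets bits 1 2 5 -> bits=1110110
Not inserted: dog koi yak — query each against bits=1110110:
query dog: checks bit0=1, bit4=1, bit6=0 (has a 0) -> no => not a false positive
query koi: checks bit0=1, bit2=1 (all 1) -> maybe => FALSE POSITIVE
query yak: checks bit3=0, bit5=1, bit6=0 (has a 0) -> no => not a false positive
False positives (alphabetical): koi

Answer: koi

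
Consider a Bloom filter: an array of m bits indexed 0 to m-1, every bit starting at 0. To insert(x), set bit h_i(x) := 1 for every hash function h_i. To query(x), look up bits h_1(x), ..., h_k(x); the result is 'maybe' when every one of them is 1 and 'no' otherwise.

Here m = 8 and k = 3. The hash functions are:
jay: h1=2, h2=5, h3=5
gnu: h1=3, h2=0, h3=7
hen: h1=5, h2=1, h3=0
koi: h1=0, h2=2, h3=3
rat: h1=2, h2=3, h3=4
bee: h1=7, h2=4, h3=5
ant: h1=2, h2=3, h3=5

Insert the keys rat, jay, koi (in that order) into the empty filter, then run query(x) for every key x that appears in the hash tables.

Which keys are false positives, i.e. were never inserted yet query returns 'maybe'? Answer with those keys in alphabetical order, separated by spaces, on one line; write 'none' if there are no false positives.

Answer: ant

Derivation:
Start: bits=00000000
After insert 'rat': sets bits 2 3 4 -> bits=00111000
After insert 'jay': sets bits 2 5 -> bits=00111100
After insert 'koi': sets bits 0 2 3 -> bits=10111100
Not inserted: ant bee gnu hen — query each against bits=10111100:
query ant: checks bit2=1, bit3=1, bit5=1 (all 1) -> maybe => FALSE POSITIVE
query bee: checks bit4=1, bit5=1, bit7=0 (has a 0) -> no => not a false positive
query gnu: checks bit0=1, bit3=1, bit7=0 (has a 0) -> no => not a false positive
query hen: checks bit0=1, bit1=0, bit5=1 (has a 0) -> no => not a false positive
False positives (alphabetical): ant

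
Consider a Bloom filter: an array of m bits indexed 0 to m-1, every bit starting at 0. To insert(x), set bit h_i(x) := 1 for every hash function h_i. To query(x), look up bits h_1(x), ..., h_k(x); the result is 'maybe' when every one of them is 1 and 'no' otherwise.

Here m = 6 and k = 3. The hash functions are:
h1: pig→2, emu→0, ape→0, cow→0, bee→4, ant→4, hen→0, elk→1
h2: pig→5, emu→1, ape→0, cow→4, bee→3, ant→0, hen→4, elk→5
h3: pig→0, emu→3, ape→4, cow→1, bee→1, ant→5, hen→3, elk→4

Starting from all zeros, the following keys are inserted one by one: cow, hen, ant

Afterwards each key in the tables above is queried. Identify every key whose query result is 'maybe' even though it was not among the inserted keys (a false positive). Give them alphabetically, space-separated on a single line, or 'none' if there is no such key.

Answer: ape bee elk emu

Derivation:
Start: bits=000000
After insert 'cow': sets bits 0 1 4 -> bits=110010
After insert 'hen': sets bits 0 3 4 -> bits=110110
After insert 'ant': sets bits 0 4 5 -> bits=110111
Not inserted: ape bee elk emu pig — query each against bits=110111:
query ape: checks bit0=1, bit4=1 (all 1) -> maybe => FALSE POSITIVE
query bee: checks bit1=1, bit3=1, bit4=1 (all 1) -> maybe => FALSE POSITIVE
query elk: checks bit1=1, bit4=1, bit5=1 (all 1) -> maybe => FALSE POSITIVE
query emu: checks bit0=1, bit1=1, bit3=1 (all 1) -> maybe => FALSE POSITIVE
query pig: checks bit0=1, bit2=0, bit5=1 (has a 0) -> no => not a false positive
False positives (alphabetical): ape bee elk emu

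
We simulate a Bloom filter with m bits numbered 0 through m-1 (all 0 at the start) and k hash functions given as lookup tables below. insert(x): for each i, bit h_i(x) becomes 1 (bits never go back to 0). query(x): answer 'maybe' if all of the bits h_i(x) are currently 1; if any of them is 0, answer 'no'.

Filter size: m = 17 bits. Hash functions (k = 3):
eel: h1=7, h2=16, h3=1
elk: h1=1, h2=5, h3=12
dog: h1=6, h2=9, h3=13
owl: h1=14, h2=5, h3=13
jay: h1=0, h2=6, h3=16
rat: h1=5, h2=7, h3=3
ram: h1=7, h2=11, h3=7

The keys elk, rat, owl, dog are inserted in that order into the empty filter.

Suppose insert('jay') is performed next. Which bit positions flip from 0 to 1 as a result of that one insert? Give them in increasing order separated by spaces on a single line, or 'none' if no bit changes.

Start: bits=00000000000000000
After insert 'elk': sets bits 1 5 12 -> bits=01000100000010000
After insert 'rat': sets bits 3 5 7 -> bits=01010101000010000
After insert 'owl': sets bits 5 13 14 -> bits=01010101000011100
After insert 'dog': sets bits 6 9 13 -> bits=01010111010011100
insert 'jay' would touch bits 0 6 16; currently bit0=0, bit6=1, bit16=0
Bits that are 0 among those (would change 0->1): 0 16

Answer: 0 16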